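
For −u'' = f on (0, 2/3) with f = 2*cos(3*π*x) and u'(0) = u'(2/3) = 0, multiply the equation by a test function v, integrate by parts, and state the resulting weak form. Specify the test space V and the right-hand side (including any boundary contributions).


V = H^1(0, 2/3) (no boundary constraint on v; u is determined up to an additive constant); weak form: ∫_0^2/3 u'v' dx = ∫_0^2/3 (2*cos(3*π*x)) v dx for all v ∈ V.

Multiply both sides by a test function v and integrate from 0 to 2/3:
  ∫_0^2/3 −u''(x) v(x) dx = ∫_0^2/3 f(x) v(x) dx.
Integrate the LHS by parts once:
  ∫_0^2/3 −u'' v dx = −[u'(x) v(x)]_0^2/3 + ∫_0^2/3 u'(x) v'(x) dx.
Thus ∫_0^2/3 u'(x) v'(x) dx = ∫_0^2/3 f(x) v(x) dx + [u'(x) v(x)]_0^2/3.
Choose V so that boundary terms are either known or forced to vanish.
u has homogeneous Neumann: u'(0) = u'(2/3) = 0. So [u' v]_0^2/3 = 0·v(2/3) − 0·v(0) = 0 for any v; take V = H^1(0, 2/3).
Weak formulation: find u (satisfying any essential BC) such that ∫_0^2/3 u'(x) v'(x) dx = ∫_0^2/3 f v dx for all v ∈ V (homogeneous Neumann, so boundary terms vanish).
Substituting f(x) = 2*cos(3*π*x), the right-hand side is ∫_0^2/3 (2*cos(3*π*x)) v dx.
Compatibility check (pure Neumann): taking v ≡ 1 ∈ V gives 0 = ∫_0^2/3 f dx + (0) − (0), i.e. ∫_0^2/3 f dx must equal u'(0) − u'(2/3) = 0. Indeed ∫_0^2/3 (2*cos(3*π*x)) dx = 0, so the data are compatible. The solution is then unique only up to an additive constant (fix it e.g. by requiring ∫_0^2/3 u dx = 0).


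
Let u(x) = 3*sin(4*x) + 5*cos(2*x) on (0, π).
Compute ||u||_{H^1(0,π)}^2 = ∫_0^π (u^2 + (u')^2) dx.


||u||_{H^1(0,π)}^2 = 139*π

u'(x) = -10*sin(2*x) + 12*cos(4*x).
Expand u² and (u')² and integrate term by term on (0, π), using: for integers n ≥ 1, ∫_0^π sin²(nx) dx = ∫_0^π cos²(nx) dx = π/2; for n ≠ n', ∫_0^π sin(nx)sin(n'x) dx = ∫_0^π cos(nx)cos(n'x) dx = 0; and by product-to-sum, ∫_0^π sin(nx)cos(n'x) dx = ½∫_0^π [sin((n+n')x) + sin((n−n')x)] dx, which is 0 when n+n' is even and 2n/(n²−n'²) when n+n' is odd (it need not vanish on (0, π)).
  u² squared terms: (3)²·∫sin(4x)² dx = 9·π/2 = 9*π/2;  (5)²·∫cos(2x)² dx = 25·π/2 = 25*π/2.
  u² cross terms: 2·(3)·(5)·∫sin(4x)·cos(2x) dx = 30·(0) = 0.
  So ∫_0^π u² dx = 9*π/2 + 25*π/2 + 0 = 17*π.
  (u')² squared terms: (-10)²·∫sin(2x)² dx = 100·π/2 = 50*π;  (12)²·∫cos(4x)² dx = 144·π/2 = 72*π.
  (u')² cross terms: 2·(-10)·(12)·∫sin(2x)·cos(4x) dx = -240·(0) = 0.
  So ∫_0^π (u')² dx = 50*π + 72*π + 0 = 122*π.
||u||_{H^1}^2 = (17*π) + (122*π) = 139*π.


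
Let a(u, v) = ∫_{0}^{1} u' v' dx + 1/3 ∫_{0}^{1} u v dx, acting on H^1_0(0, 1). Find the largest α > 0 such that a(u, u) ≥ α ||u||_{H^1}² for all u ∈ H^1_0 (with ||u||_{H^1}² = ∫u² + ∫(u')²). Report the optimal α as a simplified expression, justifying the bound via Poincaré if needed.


α = (1/3 + π^2)/(1 + π^2)

Coercivity of a(·,·) on H^1_0(0, 1) means a(u, u) ≥ α ||u||_{H^1}² for every u ∈ H^1_0.
The interval has length L = 1, and Poincaré/coercivity depend only on L. Here a(u, u) = ∫(u')² + (1/3)·∫u².
Here 0 < c = 1/3 < 1. The condition a(u,u) ≥ α||u||_{H^1}² reads (1−α)∫(u')² ≥ (α−c)∫u². Any admissible α is ≤ 1 (rapidly oscillating u have ∫u²/∫(u')² → 0), and α = 1 would force 0 ≥ (1−c)∫u², impossible since c < 1; so 1−α > 0. By the sharp Poincaré inequality on H^1_0 of an interval of length L, ∫(u')² ≥ (π/L)²∫u² with equality for the first sine mode sin(π(x−x₀)/L) (x₀ the left endpoint), so the inequality holds for all u iff (1−α)(π/L)² ≥ α − c, i.e. α ≤ ((π/L)² + c)/((π/L)² + 1) = (1 + c(L/π)²)/(1 + (L/π)²). With (π/L)² = π^2 and c = 1/3, the largest admissible constant is α = ((π/L)² + c)/((π/L)² + 1).
Simplifying, α = (1/3 + π^2)/(1 + π^2).


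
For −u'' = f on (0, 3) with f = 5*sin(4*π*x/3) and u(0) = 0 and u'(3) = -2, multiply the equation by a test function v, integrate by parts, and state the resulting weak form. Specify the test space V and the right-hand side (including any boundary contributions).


V = {v ∈ H^1(0, 3) : v(0) = 0} (test functions vanish at x = 0 where u is specified); weak form: ∫_0^3 u'v' dx = ∫_0^3 (5*sin(4*π*x/3)) v dx − 2·v(3) for all v ∈ V.

Multiply both sides by a test function v and integrate from 0 to 3:
  ∫_0^3 −u''(x) v(x) dx = ∫_0^3 f(x) v(x) dx.
Integrate the LHS by parts once:
  ∫_0^3 −u'' v dx = −[u'(x) v(x)]_0^3 + ∫_0^3 u'(x) v'(x) dx.
Thus ∫_0^3 u'(x) v'(x) dx = ∫_0^3 f(x) v(x) dx + [u'(x) v(x)]_0^3.
Choose V so that boundary terms are either known or forced to vanish.
Mixed BC: u(0) = 0 (Dirichlet) and u'(3) = -2 (Neumann). Define V = {v ∈ H^1(0, 3) : v(0) = 0}. Then [u' v]_0^3 = u'(3)·v(3) − u'(0)·0 = − 2·v(3).
Weak formulation: find u (satisfying any essential BC) such that ∫_0^3 u'(x) v'(x) dx = ∫_0^3 f v dx − 2·v(3) for all v ∈ V (Dirichlet at 0 absorbed into V; Neumann datum at x = 3 contributes the boundary term).
Substituting f(x) = 5*sin(4*π*x/3), the right-hand side is ∫_0^3 (5*sin(4*π*x/3)) v dx − 2·v(3).


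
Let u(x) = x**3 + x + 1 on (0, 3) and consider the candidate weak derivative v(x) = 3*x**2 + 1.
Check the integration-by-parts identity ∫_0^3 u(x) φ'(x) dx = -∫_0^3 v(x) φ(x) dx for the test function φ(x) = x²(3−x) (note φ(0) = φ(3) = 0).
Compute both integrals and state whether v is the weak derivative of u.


LHS = -1593/20, RHS = -1593/20. Yes, v = u' weakly.

u(x) = x**3 + x + 1, classical derivative u'(x) = 3*x**2 + 1.
φ(x) = x²(3−x), so φ'(x) = 3*x*(2 - x).
Note φ(0) = φ(3) = 0, so the boundary term u·φ vanishes.
LHS = ∫_0^3 u(x) φ'(x) dx = ∫_0^3 (-3*x^5 + 6*x^4 - 3*x^3 + 3*x^2 + 6*x) dx. Term by term:
  ∫_0^3 -3*x^5 dx = -729/2;  ∫_0^3 6*x^4 dx = 1458/5;  ∫_0^3 -3*x^3 dx = -243/4;
  ∫_0^3 3*x^2 dx = 27;  ∫_0^3 6*x dx = 27.
Sum: -729/2 + 1458/5 − 243/4 + 27 + 27 = -1593/20.
So LHS = -1593/20.
∫_0^3 v(x) φ(x) dx = ∫_0^3 (-3*x^5 + 9*x^4 - x^3 + 3*x^2) dx. Term by term:
  ∫_0^3 -3*x^5 dx = -729/2;  ∫_0^3 9*x^4 dx = 2187/5;  ∫_0^3 -x^3 dx = -81/4;
  ∫_0^3 3*x^2 dx = 27.
Sum: -729/2 + 2187/5 − 81/4 + 27 = 1593/20.
So RHS = -∫_0^3 v(x) φ(x) dx = -1593/20.
LHS = RHS, so the identity holds for this test φ.
Moreover u is smooth here and v(x) = u'(x) = 3*x**2 + 1 pointwise, so the identity holds for every test function. Hence v is the weak derivative of u.


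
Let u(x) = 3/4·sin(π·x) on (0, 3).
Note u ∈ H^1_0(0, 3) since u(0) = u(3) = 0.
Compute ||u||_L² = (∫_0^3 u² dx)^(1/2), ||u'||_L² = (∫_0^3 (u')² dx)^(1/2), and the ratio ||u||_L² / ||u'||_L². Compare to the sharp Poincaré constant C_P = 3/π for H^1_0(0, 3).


||u||_L² / ||u'||_L² = 1/π < C_P = 3/π.

u(x) = 3/4·sin(π·x), so u'(x) = 3*π*cos(π*x)/4.
Writing u(x) = A·sin(kπx/L) with A = 3/4 and k = 3, use ∫_0^L sin²(kπx/L) dx = L/2 and ∫_0^L cos²(kπx/L) dx = L/2.
u² = 9/16·sin²(π·x) and (u')² = 9*π^2/16·cos²(π·x), and each of sin², cos² integrates to L/2 = 3/2 over (0, 3).
∫_0^3 u² dx = 27/32, so ||u||_L² = 3*sqrt(6)/8.
∫_0^3 (u')² dx = 27*π^2/32, so ||u'||_L² = 3*sqrt(6)*π/8.
Ratio ||u||_L² / ||u'||_L² = 1/π.
Sharp Poincaré constant on H^1_0(0, 3) is C_P = L/π = 3/π, achieved by sin(π/3·x).
This is the k = 3 harmonic; the ratio L/(kπ) is strictly less than C_P = L/π, consistent with the sharp inequality ||u||_L² ≤ C_P ||u'||_L².


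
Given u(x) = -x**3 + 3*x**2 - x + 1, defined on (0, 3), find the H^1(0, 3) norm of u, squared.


||u||_{H^1}^2 = 339/7

The H^1 norm (squared) on an interval (0, L) is
  ||u||_{H^1}^2 = ∫_0^L u(x)^2 dx + ∫_0^L u'(x)^2 dx.
Compute u'(x) = -3*x**2 + 6*x - 1.
Then u(x)^2 = x**6 - 6*x**5 + 11*x**4 - 8*x**3 + 7*x**2 - 2*x + 1 and u'(x)^2 = 9*x**4 - 36*x**3 + 42*x**2 - 12*x + 1.
Integrate each monomial from 0 to 3 using ∫_0^3 c·x^n dx = c·3^(n+1)/(n+1):
  ∫_0^3 u(x)^2 dx = ∫_0^3 (x^6 - 6*x^5 + 11*x^4 - 8*x^3 + 7*x^2 - 2*x + 1) dx. Term by term:
    ∫_0^3 x^6 dx = 2187/7;  ∫_0^3 -6*x^5 dx = -729;  ∫_0^3 11*x^4 dx = 2673/5;
    ∫_0^3 -8*x^3 dx = -162;  ∫_0^3 7*x^2 dx = 63;  ∫_0^3 -2*x dx = -9;
    ∫_0^3 1 dx = 3.
  Sum: 2187/7 − 729 + 2673/5 − 162 + 63 − 9 + 3 = 456/35.
  ∫_0^3 u'(x)^2 dx = ∫_0^3 (9*x^4 - 36*x^3 + 42*x^2 - 12*x + 1) dx. Term by term:
    ∫_0^3 9*x^4 dx = 2187/5;  ∫_0^3 -36*x^3 dx = -729;  ∫_0^3 42*x^2 dx = 378;
    ∫_0^3 -12*x dx = -54;  ∫_0^3 1 dx = 3.
  Sum: 2187/5 − 729 + 378 − 54 + 3 = 177/5.
Adding: ||u||_{H^1}^2 = 456/35 + 177/5 = 339/7.


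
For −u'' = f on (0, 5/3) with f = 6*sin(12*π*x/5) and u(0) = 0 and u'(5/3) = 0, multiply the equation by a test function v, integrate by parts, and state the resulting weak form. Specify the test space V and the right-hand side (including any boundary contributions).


V = {v ∈ H^1(0, 5/3) : v(0) = 0} (test functions vanish at x = 0 where u is specified); weak form: ∫_0^5/3 u'v' dx = ∫_0^5/3 (6*sin(12*π*x/5)) v dx for all v ∈ V.

Multiply both sides by a test function v and integrate from 0 to 5/3:
  ∫_0^5/3 −u''(x) v(x) dx = ∫_0^5/3 f(x) v(x) dx.
Integrate the LHS by parts once:
  ∫_0^5/3 −u'' v dx = −[u'(x) v(x)]_0^5/3 + ∫_0^5/3 u'(x) v'(x) dx.
Thus ∫_0^5/3 u'(x) v'(x) dx = ∫_0^5/3 f(x) v(x) dx + [u'(x) v(x)]_0^5/3.
Choose V so that boundary terms are either known or forced to vanish.
Mixed BC: u(0) = 0 (Dirichlet) and u'(5/3) = 0 (Neumann). Define V = {v ∈ H^1(0, 5/3) : v(0) = 0}. Then [u' v]_0^5/3 = u'(5/3)·v(5/3) − u'(0)·0 = 0.
Weak formulation: find u (satisfying any essential BC) such that ∫_0^5/3 u'(x) v'(x) dx = ∫_0^5/3 f v dx for all v ∈ V (Dirichlet at 0 absorbed into V; the Neumann datum at x = 5/3 is zero, so no boundary term remains).
Substituting f(x) = 6*sin(12*π*x/5), the right-hand side is ∫_0^5/3 (6*sin(12*π*x/5)) v dx.


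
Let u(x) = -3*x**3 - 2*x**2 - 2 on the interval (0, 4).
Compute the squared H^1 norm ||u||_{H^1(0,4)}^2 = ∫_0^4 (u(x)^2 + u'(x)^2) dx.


||u||_{H^1}^2 = 367984/7

The H^1 norm (squared) on an interval (0, L) is
  ||u||_{H^1}^2 = ∫_0^L u(x)^2 dx + ∫_0^L u'(x)^2 dx.
Compute u'(x) = -9*x**2 - 4*x.
Then u(x)^2 = 9*x**6 + 12*x**5 + 4*x**4 + 12*x**3 + 8*x**2 + 4 and u'(x)^2 = 81*x**4 + 72*x**3 + 16*x**2.
Integrate each monomial from 0 to 4 using ∫_0^4 c·x^n dx = c·4^(n+1)/(n+1):
  ∫_0^4 u(x)^2 dx = ∫_0^4 (9*x^6 + 12*x^5 + 4*x^4 + 12*x^3 + 8*x^2 + 4) dx. Term by term:
    ∫_0^4 9*x^6 dx = 147456/7;  ∫_0^4 12*x^5 dx = 8192;  ∫_0^4 4*x^4 dx = 4096/5;
    ∫_0^4 12*x^3 dx = 768;  ∫_0^4 8*x^2 dx = 512/3;  ∫_0^4 4 dx = 16.
  Sum: 147456/7 + 8192 + 4096/5 + 768 + 512/3 + 16 = 3258256/105.
  ∫_0^4 u'(x)^2 dx = ∫_0^4 (81*x^4 + 72*x^3 + 16*x^2) dx. Term by term:
    ∫_0^4 81*x^4 dx = 82944/5;  ∫_0^4 72*x^3 dx = 4608;  ∫_0^4 16*x^2 dx = 1024/3.
  Sum: 82944/5 + 4608 + 1024/3 = 323072/15.
Adding: ||u||_{H^1}^2 = 3258256/105 + 323072/15 = 367984/7.


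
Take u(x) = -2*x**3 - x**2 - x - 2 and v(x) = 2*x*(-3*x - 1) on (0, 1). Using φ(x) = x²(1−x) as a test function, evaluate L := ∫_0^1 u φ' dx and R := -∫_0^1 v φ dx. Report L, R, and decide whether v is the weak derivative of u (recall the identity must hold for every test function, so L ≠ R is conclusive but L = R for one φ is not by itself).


LHS = 23/60, RHS = 3/10. No, v is not the weak derivative of u.

u(x) = -2*x**3 - x**2 - x - 2, classical derivative u'(x) = -6*x**2 - 2*x - 1.
φ(x) = x²(1−x), so φ'(x) = x*(2 - 3*x).
Note φ(0) = φ(1) = 0, so the boundary term u·φ vanishes.
LHS = ∫_0^1 u(x) φ'(x) dx = ∫_0^1 (6*x^5 - x^4 + x^3 + 4*x^2 - 4*x) dx. Term by term:
  ∫_0^1 6*x^5 dx = 1;  ∫_0^1 -x^4 dx = -1/5;  ∫_0^1 x^3 dx = 1/4;
  ∫_0^1 4*x^2 dx = 4/3;  ∫_0^1 -4*x dx = -2.
Sum: 1 − 1/5 + 1/4 + 4/3 − 2 = 23/60.
So LHS = 23/60.
∫_0^1 v(x) φ(x) dx = ∫_0^1 (6*x^5 - 4*x^4 - 2*x^3) dx. Term by term:
  ∫_0^1 6*x^5 dx = 1;  ∫_0^1 -4*x^4 dx = -4/5;  ∫_0^1 -2*x^3 dx = -1/2.
Sum: 1 − 4/5 − 1/2 = -3/10.
So RHS = -∫_0^1 v(x) φ(x) dx = 3/10.
LHS − RHS = 1/12 ≠ 0, so the identity fails.
(For a valid weak derivative the identity must hold for EVERY test function, in particular this one. The failure shows v is NOT the weak derivative of u.)
Correct weak derivative would be u'(x) = -6*x**2 - 2*x - 1.


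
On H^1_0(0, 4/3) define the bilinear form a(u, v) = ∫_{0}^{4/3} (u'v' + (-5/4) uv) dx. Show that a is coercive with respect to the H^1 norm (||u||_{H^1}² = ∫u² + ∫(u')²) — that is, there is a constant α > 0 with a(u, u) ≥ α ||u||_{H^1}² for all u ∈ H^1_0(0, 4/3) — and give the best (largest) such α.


α = (-20 + 9*π^2)/(16 + 9*π^2)

Coercivity of a(·,·) on H^1_0(0, 4/3) means a(u, u) ≥ α ||u||_{H^1}² for every u ∈ H^1_0.
The interval has length L = 4/3, and Poincaré/coercivity depend only on L. Here a(u, u) = ∫(u')² + (-5/4)·∫u².
Here c = -5/4 < 0 with |c| < (π/L)² = 9*π^2/16, so coercivity still holds. The condition a(u,u) ≥ α||u||_{H^1}² reads (1−α)∫(u')² ≥ (α−c)∫u². Any admissible α is ≤ 1 (rapidly oscillating u have ∫u²/∫(u')² → 0), and α = 1 would force 0 ≥ (1−c)∫u², impossible since c < 1; so 1−α > 0. By the sharp Poincaré inequality on H^1_0 of an interval of length L, ∫(u')² ≥ (π/L)²∫u² with equality for the first sine mode sin(π(x−x₀)/L) (x₀ the left endpoint), so the inequality holds for all u iff (1−α)(π/L)² ≥ α − c, i.e. α ≤ ((π/L)² + c)/((π/L)² + 1) = (1 + c(L/π)²)/(1 + (L/π)²). (Direct route, valid since c ≤ 0: Poincaré gives c∫u² ≥ c(L/π)²∫(u')², so a(u,u) ≥ (1 + c(L/π)²)∫(u')², while ||u||_{H^1}² ≤ (1 + (L/π)²)∫(u')²; dividing yields the same α.) With (π/L)² = 9*π^2/16 and c = -5/4, the largest admissible constant is α = ((π/L)² + c)/((π/L)² + 1).
Simplifying, α = (-20 + 9*π^2)/(16 + 9*π^2).


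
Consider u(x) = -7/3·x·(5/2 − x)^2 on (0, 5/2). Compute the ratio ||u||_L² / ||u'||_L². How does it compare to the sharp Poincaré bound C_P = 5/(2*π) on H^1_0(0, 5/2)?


||u||_L² / ||u'||_L² = 5*sqrt(14)/28 < C_P = 5/(2*π).

u(x) = -7/3·x·(5/2 − x)^2, so u'(x) = -7*x^2 + 70*x/3 - 175/12.
u(x) = -7/3·x·(5/2 − x)^2 vanishes at x = 0 and x = 5/2, so u ∈ H^1_0(0, 5/2). Differentiate via the product rule and integrate the resulting polynomials term by term.
  ∫_0^5/2 u² dx = ∫_0^5/2 (49*x^6/9 - 490*x^5/9 + 1225*x^4/6 - 6125*x^3/18 + 30625*x^2/144) dx. Term by term:
    ∫_0^5/2 49*x^6/9 dx = 546875/1152;  ∫_0^5/2 -490*x^5/9 dx = -3828125/1728;  ∫_0^5/2 1225*x^4/6 dx = 765625/192;
    ∫_0^5/2 -6125*x^3/18 dx = -3828125/1152;  ∫_0^5/2 30625*x^2/144 dx = 3828125/3456.
  Sum: 546875/1152 − 3828125/1728 + 765625/192 − 3828125/1152 + 3828125/3456 = 109375/3456.
  ∫_0^5/2 (u')² dx = ∫_0^5/2 (49*x^4 - 980*x^3/3 + 13475*x^2/18 - 6125*x/9 + 30625/144) dx. Term by term:
    ∫_0^5/2 49*x^4 dx = 30625/32;  ∫_0^5/2 -980*x^3/3 dx = -153125/48;  ∫_0^5/2 13475*x^2/18 dx = 1684375/432;
    ∫_0^5/2 -6125*x/9 dx = -153125/72;  ∫_0^5/2 30625/144 dx = 153125/288.
  Sum: 30625/32 − 153125/48 + 1684375/432 − 153125/72 + 153125/288 = 30625/432.
∫_0^5/2 u² dx = 109375/3456, so ||u||_L² = 125*sqrt(42)/144.
∫_0^5/2 (u')² dx = 30625/432, so ||u'||_L² = 175*sqrt(3)/36.
Ratio ||u||_L² / ||u'||_L² = 5*sqrt(14)/28.
Sharp Poincaré constant on H^1_0(0, 5/2) is C_P = L/π = 5/(2*π), achieved by sin(2*π/5·x).
A polynomial bump cannot attain the sharp Poincaré constant (only the first sine eigenfunction does), so the ratio is strictly less than C_P, consistent with ||u||_L² ≤ C_P ||u'||_L².


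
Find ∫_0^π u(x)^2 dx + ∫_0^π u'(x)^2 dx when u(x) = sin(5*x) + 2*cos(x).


||u||_{H^1(0,π)}^2 = 17*π

u'(x) = -2*sin(x) + 5*cos(5*x).
Expand u² and (u')² and integrate term by term on (0, π), using: for integers n ≥ 1, ∫_0^π sin²(nx) dx = ∫_0^π cos²(nx) dx = π/2; for n ≠ n', ∫_0^π sin(nx)sin(n'x) dx = ∫_0^π cos(nx)cos(n'x) dx = 0; and by product-to-sum, ∫_0^π sin(nx)cos(n'x) dx = ½∫_0^π [sin((n+n')x) + sin((n−n')x)] dx, which is 0 when n+n' is even and 2n/(n²−n'²) when n+n' is odd (it need not vanish on (0, π)).
  u² squared terms: (2)²·∫cos(x)² dx = 4·π/2 = 2*π;  (1)²·∫sin(5x)² dx = 1·π/2 = π/2.
  u² cross terms: 2·(2)·(1)·∫cos(x)·sin(5x) dx = 4·(0) = 0.
  So ∫_0^π u² dx = 2*π + π/2 + 0 = 5*π/2.
  (u')² squared terms: (-2)²·∫sin(x)² dx = 4·π/2 = 2*π;  (5)²·∫cos(5x)² dx = 25·π/2 = 25*π/2.
  (u')² cross terms: 2·(-2)·(5)·∫sin(x)·cos(5x) dx = -20·(0) = 0.
  So ∫_0^π (u')² dx = 2*π + 25*π/2 + 0 = 29*π/2.
||u||_{H^1}^2 = (5*π/2) + (29*π/2) = 17*π.


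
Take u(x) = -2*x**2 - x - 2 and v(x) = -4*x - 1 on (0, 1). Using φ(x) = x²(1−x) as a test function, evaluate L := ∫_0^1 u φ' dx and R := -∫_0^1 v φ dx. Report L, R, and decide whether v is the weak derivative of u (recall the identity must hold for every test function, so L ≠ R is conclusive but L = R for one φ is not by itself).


LHS = 17/60, RHS = 17/60. Yes, v = u' weakly.

u(x) = -2*x**2 - x - 2, classical derivative u'(x) = -4*x - 1.
φ(x) = x²(1−x), so φ'(x) = x*(2 - 3*x).
Note φ(0) = φ(1) = 0, so the boundary term u·φ vanishes.
LHS = ∫_0^1 u(x) φ'(x) dx = ∫_0^1 (6*x^4 - x^3 + 4*x^2 - 4*x) dx. Term by term:
  ∫_0^1 6*x^4 dx = 6/5;  ∫_0^1 -x^3 dx = -1/4;  ∫_0^1 4*x^2 dx = 4/3;
  ∫_0^1 -4*x dx = -2.
Sum: 6/5 − 1/4 + 4/3 − 2 = 17/60.
So LHS = 17/60.
∫_0^1 v(x) φ(x) dx = ∫_0^1 (4*x^4 - 3*x^3 - x^2) dx. Term by term:
  ∫_0^1 4*x^4 dx = 4/5;  ∫_0^1 -3*x^3 dx = -3/4;  ∫_0^1 -x^2 dx = -1/3.
Sum: 4/5 − 3/4 − 1/3 = -17/60.
So RHS = -∫_0^1 v(x) φ(x) dx = 17/60.
LHS = RHS, so the identity holds for this test φ.
Moreover u is smooth here and v(x) = u'(x) = -4*x - 1 pointwise, so the identity holds for every test function. Hence v is the weak derivative of u.


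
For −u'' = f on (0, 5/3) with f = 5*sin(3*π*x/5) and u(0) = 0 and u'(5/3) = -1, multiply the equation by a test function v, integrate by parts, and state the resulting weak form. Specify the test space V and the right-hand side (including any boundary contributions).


V = {v ∈ H^1(0, 5/3) : v(0) = 0} (test functions vanish at x = 0 where u is specified); weak form: ∫_0^5/3 u'v' dx = ∫_0^5/3 (5*sin(3*π*x/5)) v dx − v(5/3) for all v ∈ V.

Multiply both sides by a test function v and integrate from 0 to 5/3:
  ∫_0^5/3 −u''(x) v(x) dx = ∫_0^5/3 f(x) v(x) dx.
Integrate the LHS by parts once:
  ∫_0^5/3 −u'' v dx = −[u'(x) v(x)]_0^5/3 + ∫_0^5/3 u'(x) v'(x) dx.
Thus ∫_0^5/3 u'(x) v'(x) dx = ∫_0^5/3 f(x) v(x) dx + [u'(x) v(x)]_0^5/3.
Choose V so that boundary terms are either known or forced to vanish.
Mixed BC: u(0) = 0 (Dirichlet) and u'(5/3) = -1 (Neumann). Define V = {v ∈ H^1(0, 5/3) : v(0) = 0}. Then [u' v]_0^5/3 = u'(5/3)·v(5/3) − u'(0)·0 = − v(5/3).
Weak formulation: find u (satisfying any essential BC) such that ∫_0^5/3 u'(x) v'(x) dx = ∫_0^5/3 f v dx − v(5/3) for all v ∈ V (Dirichlet at 0 absorbed into V; Neumann datum at x = 5/3 contributes the boundary term).
Substituting f(x) = 5*sin(3*π*x/5), the right-hand side is ∫_0^5/3 (5*sin(3*π*x/5)) v dx − v(5/3).


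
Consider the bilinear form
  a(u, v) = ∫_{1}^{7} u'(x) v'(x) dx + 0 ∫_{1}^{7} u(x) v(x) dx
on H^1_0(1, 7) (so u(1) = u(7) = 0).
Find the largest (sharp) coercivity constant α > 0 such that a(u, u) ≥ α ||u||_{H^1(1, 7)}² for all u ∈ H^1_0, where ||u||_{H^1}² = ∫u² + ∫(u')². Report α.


α = π^2/(π^2 + 36)

Coercivity of a(·,·) on H^1_0(1, 7) means a(u, u) ≥ α ||u||_{H^1}² for every u ∈ H^1_0.
The interval has length L = 6, and Poincaré/coercivity depend only on L. Here a(u, u) = ∫(u')² + (0)·∫u².
Here c = 0, so a(u,u) = ∫(u')² alone. The condition a(u,u) ≥ α||u||_{H^1}² reads (1−α)∫(u')² ≥ (α−c)∫u². Any admissible α is ≤ 1 (rapidly oscillating u have ∫u²/∫(u')² → 0), and α = 1 would force 0 ≥ (1−c)∫u², impossible since c < 1; so 1−α > 0. By the sharp Poincaré inequality on H^1_0 of an interval of length L, ∫(u')² ≥ (π/L)²∫u² with equality for the first sine mode sin(π(x−x₀)/L) (x₀ the left endpoint), so the inequality holds for all u iff (1−α)(π/L)² ≥ α − c, i.e. α ≤ ((π/L)² + c)/((π/L)² + 1) = (1 + c(L/π)²)/(1 + (L/π)²). (Direct route, valid since c ≤ 0: Poincaré gives c∫u² ≥ c(L/π)²∫(u')², so a(u,u) ≥ (1 + c(L/π)²)∫(u')², while ||u||_{H^1}² ≤ (1 + (L/π)²)∫(u')²; dividing yields the same α.) With (π/L)² = π^2/36 and c = 0, the largest admissible constant is α = ((π/L)² + c)/((π/L)² + 1).
Simplifying, α = π^2/(π^2 + 36).


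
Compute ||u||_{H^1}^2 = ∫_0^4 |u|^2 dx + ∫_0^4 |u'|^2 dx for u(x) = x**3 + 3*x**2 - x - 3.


||u||_{H^1}^2 = 1209464/105

The H^1 norm (squared) on an interval (0, L) is
  ||u||_{H^1}^2 = ∫_0^L u(x)^2 dx + ∫_0^L u'(x)^2 dx.
Compute u'(x) = 3*x**2 + 6*x - 1.
Then u(x)^2 = x**6 + 6*x**5 + 7*x**4 - 12*x**3 - 17*x**2 + 6*x + 9 and u'(x)^2 = 9*x**4 + 36*x**3 + 30*x**2 - 12*x + 1.
Integrate each monomial from 0 to 4 using ∫_0^4 c·x^n dx = c·4^(n+1)/(n+1):
  ∫_0^4 u(x)^2 dx = ∫_0^4 (x^6 + 6*x^5 + 7*x^4 - 12*x^3 - 17*x^2 + 6*x + 9) dx. Term by term:
    ∫_0^4 x^6 dx = 16384/7;  ∫_0^4 6*x^5 dx = 4096;  ∫_0^4 7*x^4 dx = 7168/5;
    ∫_0^4 -12*x^3 dx = -768;  ∫_0^4 -17*x^2 dx = -1088/3;  ∫_0^4 6*x dx = 48;
    ∫_0^4 9 dx = 36.
  Sum: 16384/7 + 4096 + 7168/5 − 768 − 1088/3 + 48 + 36 = 716468/105.
  ∫_0^4 u'(x)^2 dx = ∫_0^4 (9*x^4 + 36*x^3 + 30*x^2 - 12*x + 1) dx. Term by term:
    ∫_0^4 9*x^4 dx = 9216/5;  ∫_0^4 36*x^3 dx = 2304;  ∫_0^4 30*x^2 dx = 640;
    ∫_0^4 -12*x dx = -96;  ∫_0^4 1 dx = 4.
  Sum: 9216/5 + 2304 + 640 − 96 + 4 = 23476/5.
Adding: ||u||_{H^1}^2 = 716468/105 + 23476/5 = 1209464/105.


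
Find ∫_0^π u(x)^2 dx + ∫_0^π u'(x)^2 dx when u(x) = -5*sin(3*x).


||u||_{H^1(0,π)}^2 = 125*π

u'(x) = -15*cos(3*x).
Expand u² and (u')² and integrate term by term on (0, π), using: for integers n ≥ 1, ∫_0^π sin²(nx) dx = ∫_0^π cos²(nx) dx = π/2; for n ≠ n', ∫_0^π sin(nx)sin(n'x) dx = ∫_0^π cos(nx)cos(n'x) dx = 0; and by product-to-sum, ∫_0^π sin(nx)cos(n'x) dx = ½∫_0^π [sin((n+n')x) + sin((n−n')x)] dx, which is 0 when n+n' is even and 2n/(n²−n'²) when n+n' is odd (it need not vanish on (0, π)).
  u² squared terms: (-5)²·∫sin(3x)² dx = 25·π/2 = 25*π/2.
  So ∫_0^π u² dx = 25*π/2.
  (u')² squared terms: (-15)²·∫cos(3x)² dx = 225·π/2 = 225*π/2.
  So ∫_0^π (u')² dx = 225*π/2.
||u||_{H^1}^2 = (25*π/2) + (225*π/2) = 125*π.


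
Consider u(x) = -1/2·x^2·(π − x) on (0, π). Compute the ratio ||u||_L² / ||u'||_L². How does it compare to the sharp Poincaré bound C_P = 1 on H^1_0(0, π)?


||u||_L² / ||u'||_L² = sqrt(14)*π/14 < C_P = 1.

u(x) = -1/2·x^2·(π − x), so u'(x) = x*(3*x - 2*π)/2.
u(x) = -1/2·x^2·(π − x) vanishes at x = 0 and x = π, so u ∈ H^1_0(0, π). Differentiate via the product rule and integrate the resulting polynomials term by term.
  ∫_0^π u² dx = ∫_0^π (x^6/4 - π*x^5/2 + π^2*x^4/4) dx. Term by term:
    ∫_0^π x^6/4 dx = π^7/28;  ∫_0^π -π*x^5/2 dx = -π^7/12;  ∫_0^π π^2*x^4/4 dx = π^7/20.
  Sum: π^7/28 − π^7/12 + π^7/20 = π^7/420.
  ∫_0^π (u')² dx = ∫_0^π (9*x^4/4 - 3*π*x^3 + π^2*x^2) dx. Term by term:
    ∫_0^π 9*x^4/4 dx = 9*π^5/20;  ∫_0^π -3*π*x^3 dx = -3*π^5/4;  ∫_0^π π^2*x^2 dx = π^5/3.
  Sum: 9*π^5/20 − 3*π^5/4 + π^5/3 = π^5/30.
∫_0^π u² dx = π^7/420, so ||u||_L² = sqrt(105)*π^(7/2)/210.
∫_0^π (u')² dx = π^5/30, so ||u'||_L² = sqrt(30)*π^(5/2)/30.
Ratio ||u||_L² / ||u'||_L² = sqrt(14)*π/14.
Sharp Poincaré constant on H^1_0(0, π) is C_P = L/π = 1, achieved by sin(x).
A polynomial bump cannot attain the sharp Poincaré constant (only the first sine eigenfunction does), so the ratio is strictly less than C_P, consistent with ||u||_L² ≤ C_P ||u'||_L².


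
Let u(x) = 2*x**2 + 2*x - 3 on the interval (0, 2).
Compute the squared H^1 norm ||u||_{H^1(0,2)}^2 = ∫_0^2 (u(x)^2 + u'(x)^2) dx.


||u||_{H^1}^2 = 1694/15

The H^1 norm (squared) on an interval (0, L) is
  ||u||_{H^1}^2 = ∫_0^L u(x)^2 dx + ∫_0^L u'(x)^2 dx.
Compute u'(x) = 4*x + 2.
Then u(x)^2 = 4*x**4 + 8*x**3 - 8*x**2 - 12*x + 9 and u'(x)^2 = 16*x**2 + 16*x + 4.
Integrate each monomial from 0 to 2 using ∫_0^2 c·x^n dx = c·2^(n+1)/(n+1):
  ∫_0^2 u(x)^2 dx = ∫_0^2 (4*x^4 + 8*x^3 - 8*x^2 - 12*x + 9) dx. Term by term:
    ∫_0^2 4*x^4 dx = 128/5;  ∫_0^2 8*x^3 dx = 32;  ∫_0^2 -8*x^2 dx = -64/3;
    ∫_0^2 -12*x dx = -24;  ∫_0^2 9 dx = 18.
  Sum: 128/5 + 32 − 64/3 − 24 + 18 = 454/15.
  ∫_0^2 u'(x)^2 dx = ∫_0^2 (16*x^2 + 16*x + 4) dx. Term by term:
    ∫_0^2 16*x^2 dx = 128/3;  ∫_0^2 16*x dx = 32;  ∫_0^2 4 dx = 8.
  Sum: 128/3 + 32 + 8 = 248/3.
Adding: ||u||_{H^1}^2 = 454/15 + 248/3 = 1694/15.


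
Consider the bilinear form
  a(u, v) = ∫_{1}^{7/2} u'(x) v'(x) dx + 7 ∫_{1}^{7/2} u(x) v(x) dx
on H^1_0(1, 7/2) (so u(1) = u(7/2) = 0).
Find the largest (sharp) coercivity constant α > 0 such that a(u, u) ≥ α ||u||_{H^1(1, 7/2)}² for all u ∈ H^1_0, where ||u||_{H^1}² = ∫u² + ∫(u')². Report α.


α = 1

Coercivity of a(·,·) on H^1_0(1, 7/2) means a(u, u) ≥ α ||u||_{H^1}² for every u ∈ H^1_0.
The interval has length L = 5/2, and Poincaré/coercivity depend only on L. Here a(u, u) = ∫(u')² + (7)·∫u².
Here c = 7 ≥ 1, so a(u,u) = ∫(u')² + c∫u² ≥ ∫(u')² + ∫u² = ||u||_{H^1}², i.e. α = 1 works. No larger α is possible: a(u,u) ≥ α||u||_{H^1}² means (1−α)∫(u')² ≥ (α−c)∫u², and for the modes u_n = sin(nπ(x−x₀)/L) (x₀ the left endpoint) one has ∫u_n²/∫(u_n')² = (L/(nπ))² → 0, so a(u_n,u_n)/||u_n||_{H^1}² → 1. Hence the optimal constant is α = 1.
Therefore α = 1.


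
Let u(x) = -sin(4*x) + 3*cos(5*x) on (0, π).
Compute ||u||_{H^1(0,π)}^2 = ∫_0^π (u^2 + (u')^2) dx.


||u||_{H^1(0,π)}^2 = 416/3 + 251*π/2

u'(x) = -15*sin(5*x) - 4*cos(4*x).
Expand u² and (u')² and integrate term by term on (0, π), using: for integers n ≥ 1, ∫_0^π sin²(nx) dx = ∫_0^π cos²(nx) dx = π/2; for n ≠ n', ∫_0^π sin(nx)sin(n'x) dx = ∫_0^π cos(nx)cos(n'x) dx = 0; and by product-to-sum, ∫_0^π sin(nx)cos(n'x) dx = ½∫_0^π [sin((n+n')x) + sin((n−n')x)] dx, which is 0 when n+n' is even and 2n/(n²−n'²) when n+n' is odd (it need not vanish on (0, π)).
  u² squared terms: (-1)²·∫sin(4x)² dx = 1·π/2 = π/2;  (3)²·∫cos(5x)² dx = 9·π/2 = 9*π/2.
  u² cross terms: 2·(-1)·(3)·∫sin(4x)·cos(5x) dx = -6·(-8/9) = 16/3.
  So ∫_0^π u² dx = π/2 + 9*π/2 + 16/3 = 16/3 + 5*π.
  (u')² squared terms: (-15)²·∫sin(5x)² dx = 225·π/2 = 225*π/2;  (-4)²·∫cos(4x)² dx = 16·π/2 = 8*π.
  (u')² cross terms: 2·(-15)·(-4)·∫sin(5x)·cos(4x) dx = 120·(10/9) = 400/3.
  So ∫_0^π (u')² dx = 225*π/2 + 8*π + 400/3 = 400/3 + 241*π/2.
||u||_{H^1}^2 = (16/3 + 5*π) + (400/3 + 241*π/2) = 416/3 + 251*π/2.


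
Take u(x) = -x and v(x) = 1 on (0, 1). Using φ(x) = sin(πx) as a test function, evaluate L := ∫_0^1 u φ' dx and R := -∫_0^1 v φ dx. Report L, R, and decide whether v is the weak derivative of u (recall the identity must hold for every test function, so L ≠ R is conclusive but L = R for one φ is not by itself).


LHS = 2/π, RHS = -2/π. No, v is not the weak derivative of u.

u(x) = -x, classical derivative u'(x) = -1.
φ(x) = sin(πx), so φ'(x) = π*cos(π*x).
Note φ(0) = φ(1) = 0, so the boundary term u·φ vanishes.
LHS = ∫_0^1 u(x) φ'(x) dx = ∫_0^1 (-π*x*cos(π*x)) dx. Term by term:
  ∫_0^1 -π*x*cos(π*x) dx = 2/π.
So LHS = 2/π.
∫_0^1 v(x) φ(x) dx = ∫_0^1 (sin(π*x)) dx. Term by term:
  ∫_0^1 sin(π*x) dx = 2/π.
So RHS = -∫_0^1 v(x) φ(x) dx = -2/π.
LHS − RHS = 4/π ≠ 0, so the identity fails.
(For a valid weak derivative the identity must hold for EVERY test function, in particular this one. The failure shows v is NOT the weak derivative of u.)
Correct weak derivative would be u'(x) = -1.


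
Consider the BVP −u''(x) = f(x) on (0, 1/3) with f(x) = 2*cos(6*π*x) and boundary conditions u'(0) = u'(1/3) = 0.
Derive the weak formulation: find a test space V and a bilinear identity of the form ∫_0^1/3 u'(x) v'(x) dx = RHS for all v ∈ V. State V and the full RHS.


V = H^1(0, 1/3) (no boundary constraint on v; u is determined up to an additive constant); weak form: ∫_0^1/3 u'v' dx = ∫_0^1/3 (2*cos(6*π*x)) v dx for all v ∈ V.

Multiply both sides by a test function v and integrate from 0 to 1/3:
  ∫_0^1/3 −u''(x) v(x) dx = ∫_0^1/3 f(x) v(x) dx.
Integrate the LHS by parts once:
  ∫_0^1/3 −u'' v dx = −[u'(x) v(x)]_0^1/3 + ∫_0^1/3 u'(x) v'(x) dx.
Thus ∫_0^1/3 u'(x) v'(x) dx = ∫_0^1/3 f(x) v(x) dx + [u'(x) v(x)]_0^1/3.
Choose V so that boundary terms are either known or forced to vanish.
u has homogeneous Neumann: u'(0) = u'(1/3) = 0. So [u' v]_0^1/3 = 0·v(1/3) − 0·v(0) = 0 for any v; take V = H^1(0, 1/3).
Weak formulation: find u (satisfying any essential BC) such that ∫_0^1/3 u'(x) v'(x) dx = ∫_0^1/3 f v dx for all v ∈ V (homogeneous Neumann, so boundary terms vanish).
Substituting f(x) = 2*cos(6*π*x), the right-hand side is ∫_0^1/3 (2*cos(6*π*x)) v dx.
Compatibility check (pure Neumann): taking v ≡ 1 ∈ V gives 0 = ∫_0^1/3 f dx + (0) − (0), i.e. ∫_0^1/3 f dx must equal u'(0) − u'(1/3) = 0. Indeed ∫_0^1/3 (2*cos(6*π*x)) dx = 0, so the data are compatible. The solution is then unique only up to an additive constant (fix it e.g. by requiring ∫_0^1/3 u dx = 0).


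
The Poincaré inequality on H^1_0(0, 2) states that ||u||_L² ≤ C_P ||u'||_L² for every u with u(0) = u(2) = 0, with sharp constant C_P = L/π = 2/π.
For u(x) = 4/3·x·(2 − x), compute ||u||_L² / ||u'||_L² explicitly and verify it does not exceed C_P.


||u||_L² / ||u'||_L² = sqrt(10)/5 < C_P = 2/π.

u(x) = 4/3·x·(2 − x), so u'(x) = 8/3 - 8*x/3.
u(x) = 4/3·x·(2 − x) vanishes at x = 0 and x = 2, so u ∈ H^1_0(0, 2). Differentiate via the product rule and integrate the resulting polynomials term by term.
  ∫_0^2 u² dx = ∫_0^2 (16*x^4/9 - 64*x^3/9 + 64*x^2/9) dx. Term by term:
    ∫_0^2 16*x^4/9 dx = 512/45;  ∫_0^2 -64*x^3/9 dx = -256/9;  ∫_0^2 64*x^2/9 dx = 512/27.
  Sum: 512/45 − 256/9 + 512/27 = 256/135.
  ∫_0^2 (u')² dx = ∫_0^2 (64*x^2/9 - 128*x/9 + 64/9) dx. Term by term:
    ∫_0^2 64*x^2/9 dx = 512/27;  ∫_0^2 -128*x/9 dx = -256/9;  ∫_0^2 64/9 dx = 128/9.
  Sum: 512/27 − 256/9 + 128/9 = 128/27.
∫_0^2 u² dx = 256/135, so ||u||_L² = 16*sqrt(15)/45.
∫_0^2 (u')² dx = 128/27, so ||u'||_L² = 8*sqrt(6)/9.
Ratio ||u||_L² / ||u'||_L² = sqrt(10)/5.
Sharp Poincaré constant on H^1_0(0, 2) is C_P = L/π = 2/π, achieved by sin(π/2·x).
A polynomial bump cannot attain the sharp Poincaré constant (only the first sine eigenfunction does), so the ratio is strictly less than C_P, consistent with ||u||_L² ≤ C_P ||u'||_L².


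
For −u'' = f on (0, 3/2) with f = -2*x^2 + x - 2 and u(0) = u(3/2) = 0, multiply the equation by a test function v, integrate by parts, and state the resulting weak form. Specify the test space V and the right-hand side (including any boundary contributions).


V = H^1_0(0, 3/2) (so v(0) = v(3/2) = 0); weak form: ∫_0^3/2 u'v' dx = ∫_0^3/2 (-2*x^2 + x - 2) v dx for all v ∈ V.

Multiply both sides by a test function v and integrate from 0 to 3/2:
  ∫_0^3/2 −u''(x) v(x) dx = ∫_0^3/2 f(x) v(x) dx.
Integrate the LHS by parts once:
  ∫_0^3/2 −u'' v dx = −[u'(x) v(x)]_0^3/2 + ∫_0^3/2 u'(x) v'(x) dx.
Thus ∫_0^3/2 u'(x) v'(x) dx = ∫_0^3/2 f(x) v(x) dx + [u'(x) v(x)]_0^3/2.
Choose V so that boundary terms are either known or forced to vanish.
u is Dirichlet: u(0) = u(3/2) = 0. Let V = H^1_0(0, 3/2); then v(0) = v(3/2) = 0, and [u' v]_0^3/2 = 0.
Weak formulation: find u (satisfying any essential BC) such that ∫_0^3/2 u'(x) v'(x) dx = ∫_0^3/2 f v dx for all v ∈ V.
Substituting f(x) = -2*x^2 + x - 2, the right-hand side is ∫_0^3/2 (-2*x^2 + x - 2) v dx.


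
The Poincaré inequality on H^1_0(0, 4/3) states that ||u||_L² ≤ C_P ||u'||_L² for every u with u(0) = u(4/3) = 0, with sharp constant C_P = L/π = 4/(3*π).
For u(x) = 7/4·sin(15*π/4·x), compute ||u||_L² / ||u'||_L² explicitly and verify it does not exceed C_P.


||u||_L² / ||u'||_L² = 4/(15*π) < C_P = 4/(3*π).

u(x) = 7/4·sin(15*π/4·x), so u'(x) = 105*π*cos(15*π*x/4)/16.
Writing u(x) = A·sin(kπx/L) with A = 7/4 and k = 5, use ∫_0^L sin²(kπx/L) dx = L/2 and ∫_0^L cos²(kπx/L) dx = L/2.
u² = 49/16·sin²(15*π/4·x) and (u')² = 11025*π^2/256·cos²(15*π/4·x), and each of sin², cos² integrates to L/2 = 2/3 over (0, 4/3).
∫_0^4/3 u² dx = 49/24, so ||u||_L² = 7*sqrt(6)/12.
∫_0^4/3 (u')² dx = 3675*π^2/128, so ||u'||_L² = 35*sqrt(6)*π/16.
Ratio ||u||_L² / ||u'||_L² = 4/(15*π).
Sharp Poincaré constant on H^1_0(0, 4/3) is C_P = L/π = 4/(3*π), achieved by sin(3*π/4·x).
This is the k = 5 harmonic; the ratio L/(kπ) is strictly less than C_P = L/π, consistent with the sharp inequality ||u||_L² ≤ C_P ||u'||_L².


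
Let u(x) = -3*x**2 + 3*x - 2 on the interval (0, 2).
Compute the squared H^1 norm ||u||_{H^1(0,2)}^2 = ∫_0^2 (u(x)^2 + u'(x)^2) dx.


||u||_{H^1}^2 = 338/5

The H^1 norm (squared) on an interval (0, L) is
  ||u||_{H^1}^2 = ∫_0^L u(x)^2 dx + ∫_0^L u'(x)^2 dx.
Compute u'(x) = 3 - 6*x.
Then u(x)^2 = 9*x**4 - 18*x**3 + 21*x**2 - 12*x + 4 and u'(x)^2 = 36*x**2 - 36*x + 9.
Integrate each monomial from 0 to 2 using ∫_0^2 c·x^n dx = c·2^(n+1)/(n+1):
  ∫_0^2 u(x)^2 dx = ∫_0^2 (9*x^4 - 18*x^3 + 21*x^2 - 12*x + 4) dx. Term by term:
    ∫_0^2 9*x^4 dx = 288/5;  ∫_0^2 -18*x^3 dx = -72;  ∫_0^2 21*x^2 dx = 56;
    ∫_0^2 -12*x dx = -24;  ∫_0^2 4 dx = 8.
  Sum: 288/5 − 72 + 56 − 24 + 8 = 128/5.
  ∫_0^2 u'(x)^2 dx = ∫_0^2 (36*x^2 - 36*x + 9) dx. Term by term:
    ∫_0^2 36*x^2 dx = 96;  ∫_0^2 -36*x dx = -72;  ∫_0^2 9 dx = 18.
  Sum: 96 − 72 + 18 = 42.
Adding: ||u||_{H^1}^2 = 128/5 + 42 = 338/5.


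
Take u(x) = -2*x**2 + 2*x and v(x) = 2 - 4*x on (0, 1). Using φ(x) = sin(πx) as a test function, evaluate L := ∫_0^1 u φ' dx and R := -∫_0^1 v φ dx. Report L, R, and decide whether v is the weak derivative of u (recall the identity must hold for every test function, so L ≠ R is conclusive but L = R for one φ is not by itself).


LHS = 0, RHS = 0. Yes, v = u' weakly.

u(x) = -2*x**2 + 2*x, classical derivative u'(x) = 2 - 4*x.
φ(x) = sin(πx), so φ'(x) = π*cos(π*x).
Note φ(0) = φ(1) = 0, so the boundary term u·φ vanishes.
LHS = ∫_0^1 u(x) φ'(x) dx = ∫_0^1 (-2*π*x^2*cos(π*x) + 2*π*x*cos(π*x)) dx. Term by term:
  ∫_0^1 -2*π*x^2*cos(π*x) dx = 4/π;  ∫_0^1 2*π*x*cos(π*x) dx = -4/π.
Sum: 4/π − 4/π = 0.
So LHS = 0.
∫_0^1 v(x) φ(x) dx = ∫_0^1 (-4*x*sin(π*x) + 2*sin(π*x)) dx. Term by term:
  ∫_0^1 2*sin(π*x) dx = 4/π;  ∫_0^1 -4*x*sin(π*x) dx = -4/π.
Sum: 4/π − 4/π = 0.
So RHS = -∫_0^1 v(x) φ(x) dx = 0.
LHS = RHS, so the identity holds for this test φ.
Moreover u is smooth here and v(x) = u'(x) = 2 - 4*x pointwise, so the identity holds for every test function. Hence v is the weak derivative of u.


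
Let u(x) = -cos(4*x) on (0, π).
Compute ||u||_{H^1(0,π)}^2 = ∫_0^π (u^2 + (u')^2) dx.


||u||_{H^1(0,π)}^2 = 17*π/2

u'(x) = 4*sin(4*x).
Expand u² and (u')² and integrate term by term on (0, π), using: for integers n ≥ 1, ∫_0^π sin²(nx) dx = ∫_0^π cos²(nx) dx = π/2; for n ≠ n', ∫_0^π sin(nx)sin(n'x) dx = ∫_0^π cos(nx)cos(n'x) dx = 0; and by product-to-sum, ∫_0^π sin(nx)cos(n'x) dx = ½∫_0^π [sin((n+n')x) + sin((n−n')x)] dx, which is 0 when n+n' is even and 2n/(n²−n'²) when n+n' is odd (it need not vanish on (0, π)).
  u² squared terms: (-1)²·∫cos(4x)² dx = 1·π/2 = π/2.
  So ∫_0^π u² dx = π/2.
  (u')² squared terms: (4)²·∫sin(4x)² dx = 16·π/2 = 8*π.
  So ∫_0^π (u')² dx = 8*π.
||u||_{H^1}^2 = (π/2) + (8*π) = 17*π/2.


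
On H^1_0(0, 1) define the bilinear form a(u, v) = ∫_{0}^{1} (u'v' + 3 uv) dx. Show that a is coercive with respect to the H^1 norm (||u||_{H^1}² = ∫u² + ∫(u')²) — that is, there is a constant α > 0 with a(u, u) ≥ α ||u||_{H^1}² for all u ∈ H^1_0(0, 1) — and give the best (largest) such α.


α = 1

Coercivity of a(·,·) on H^1_0(0, 1) means a(u, u) ≥ α ||u||_{H^1}² for every u ∈ H^1_0.
The interval has length L = 1, and Poincaré/coercivity depend only on L. Here a(u, u) = ∫(u')² + (3)·∫u².
Here c = 3 ≥ 1, so a(u,u) = ∫(u')² + c∫u² ≥ ∫(u')² + ∫u² = ||u||_{H^1}², i.e. α = 1 works. No larger α is possible: a(u,u) ≥ α||u||_{H^1}² means (1−α)∫(u')² ≥ (α−c)∫u², and for the modes u_n = sin(nπ(x−x₀)/L) (x₀ the left endpoint) one has ∫u_n²/∫(u_n')² = (L/(nπ))² → 0, so a(u_n,u_n)/||u_n||_{H^1}² → 1. Hence the optimal constant is α = 1.
Therefore α = 1.


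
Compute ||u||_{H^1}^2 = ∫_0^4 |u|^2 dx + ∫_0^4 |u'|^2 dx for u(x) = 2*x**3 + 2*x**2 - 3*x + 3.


||u||_{H^1}^2 = 2455672/105

The H^1 norm (squared) on an interval (0, L) is
  ||u||_{H^1}^2 = ∫_0^L u(x)^2 dx + ∫_0^L u'(x)^2 dx.
Compute u'(x) = 6*x**2 + 4*x - 3.
Then u(x)^2 = 4*x**6 + 8*x**5 - 8*x**4 + 21*x**2 - 18*x + 9 and u'(x)^2 = 36*x**4 + 48*x**3 - 20*x**2 - 24*x + 9.
Integrate each monomial from 0 to 4 using ∫_0^4 c·x^n dx = c·4^(n+1)/(n+1):
  ∫_0^4 u(x)^2 dx = ∫_0^4 (4*x^6 + 8*x^5 - 8*x^4 + 21*x^2 - 18*x + 9) dx. Term by term:
    ∫_0^4 4*x^6 dx = 65536/7;  ∫_0^4 8*x^5 dx = 16384/3;  ∫_0^4 -8*x^4 dx = -8192/5;
    ∫_0^4 21*x^2 dx = 448;  ∫_0^4 -18*x dx = -144;  ∫_0^4 9 dx = 36.
  Sum: 65536/7 + 16384/3 − 8192/5 + 448 − 144 + 36 = 1420148/105.
  ∫_0^4 u'(x)^2 dx = ∫_0^4 (36*x^4 + 48*x^3 - 20*x^2 - 24*x + 9) dx. Term by term:
    ∫_0^4 36*x^4 dx = 36864/5;  ∫_0^4 48*x^3 dx = 3072;  ∫_0^4 -20*x^2 dx = -1280/3;
    ∫_0^4 -24*x dx = -192;  ∫_0^4 9 dx = 36.
  Sum: 36864/5 + 3072 − 1280/3 − 192 + 36 = 147932/15.
Adding: ||u||_{H^1}^2 = 1420148/105 + 147932/15 = 2455672/105.


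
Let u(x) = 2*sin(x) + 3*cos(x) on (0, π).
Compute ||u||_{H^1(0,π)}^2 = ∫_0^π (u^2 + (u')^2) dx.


||u||_{H^1(0,π)}^2 = 13*π

u'(x) = -3*sin(x) + 2*cos(x).
Expand u² and (u')² and integrate term by term on (0, π), using: for integers n ≥ 1, ∫_0^π sin²(nx) dx = ∫_0^π cos²(nx) dx = π/2; for n ≠ n', ∫_0^π sin(nx)sin(n'x) dx = ∫_0^π cos(nx)cos(n'x) dx = 0; and by product-to-sum, ∫_0^π sin(nx)cos(n'x) dx = ½∫_0^π [sin((n+n')x) + sin((n−n')x)] dx, which is 0 when n+n' is even and 2n/(n²−n'²) when n+n' is odd (it need not vanish on (0, π)).
  u² squared terms: (2)²·∫sin(x)² dx = 4·π/2 = 2*π;  (3)²·∫cos(x)² dx = 9·π/2 = 9*π/2.
  u² cross terms: 2·(2)·(3)·∫sin(x)·cos(x) dx = 12·(0) = 0.
  So ∫_0^π u² dx = 2*π + 9*π/2 + 0 = 13*π/2.
  (u')² squared terms: (-3)²·∫sin(x)² dx = 9·π/2 = 9*π/2;  (2)²·∫cos(x)² dx = 4·π/2 = 2*π.
  (u')² cross terms: 2·(-3)·(2)·∫sin(x)·cos(x) dx = -12·(0) = 0.
  So ∫_0^π (u')² dx = 9*π/2 + 2*π + 0 = 13*π/2.
||u||_{H^1}^2 = (13*π/2) + (13*π/2) = 13*π.


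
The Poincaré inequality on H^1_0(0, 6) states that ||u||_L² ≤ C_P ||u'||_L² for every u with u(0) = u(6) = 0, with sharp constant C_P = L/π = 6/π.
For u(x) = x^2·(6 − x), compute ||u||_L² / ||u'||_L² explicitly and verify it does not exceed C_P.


||u||_L² / ||u'||_L² = 3*sqrt(14)/7 < C_P = 6/π.

u(x) = x^2·(6 − x), so u'(x) = 3*x*(4 - x).
u(x) = x^2·(6 − x) vanishes at x = 0 and x = 6, so u ∈ H^1_0(0, 6). Differentiate via the product rule and integrate the resulting polynomials term by term.
  ∫_0^6 u² dx = ∫_0^6 (x^6 - 12*x^5 + 36*x^4) dx. Term by term:
    ∫_0^6 x^6 dx = 279936/7;  ∫_0^6 -12*x^5 dx = -93312;  ∫_0^6 36*x^4 dx = 279936/5.
  Sum: 279936/7 − 93312 + 279936/5 = 93312/35.
  ∫_0^6 (u')² dx = ∫_0^6 (9*x^4 - 72*x^3 + 144*x^2) dx. Term by term:
    ∫_0^6 9*x^4 dx = 69984/5;  ∫_0^6 -72*x^3 dx = -23328;  ∫_0^6 144*x^2 dx = 10368.
  Sum: 69984/5 − 23328 + 10368 = 5184/5.
∫_0^6 u² dx = 93312/35, so ||u||_L² = 216*sqrt(70)/35.
∫_0^6 (u')² dx = 5184/5, so ||u'||_L² = 72*sqrt(5)/5.
Ratio ||u||_L² / ||u'||_L² = 3*sqrt(14)/7.
Sharp Poincaré constant on H^1_0(0, 6) is C_P = L/π = 6/π, achieved by sin(π/6·x).
A polynomial bump cannot attain the sharp Poincaré constant (only the first sine eigenfunction does), so the ratio is strictly less than C_P, consistent with ||u||_L² ≤ C_P ||u'||_L².
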